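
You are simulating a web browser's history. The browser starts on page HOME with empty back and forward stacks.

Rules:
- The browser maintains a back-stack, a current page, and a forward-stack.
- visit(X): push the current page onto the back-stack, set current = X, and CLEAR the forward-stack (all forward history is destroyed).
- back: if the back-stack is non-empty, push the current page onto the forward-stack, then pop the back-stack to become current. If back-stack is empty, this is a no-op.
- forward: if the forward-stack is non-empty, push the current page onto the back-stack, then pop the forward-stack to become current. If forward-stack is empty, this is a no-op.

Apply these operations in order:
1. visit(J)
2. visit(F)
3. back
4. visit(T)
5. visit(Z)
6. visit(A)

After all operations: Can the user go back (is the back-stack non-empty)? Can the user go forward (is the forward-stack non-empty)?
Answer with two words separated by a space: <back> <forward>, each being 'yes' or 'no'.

After 1 (visit(J)): cur=J back=1 fwd=0
After 2 (visit(F)): cur=F back=2 fwd=0
After 3 (back): cur=J back=1 fwd=1
After 4 (visit(T)): cur=T back=2 fwd=0
After 5 (visit(Z)): cur=Z back=3 fwd=0
After 6 (visit(A)): cur=A back=4 fwd=0

Answer: yes no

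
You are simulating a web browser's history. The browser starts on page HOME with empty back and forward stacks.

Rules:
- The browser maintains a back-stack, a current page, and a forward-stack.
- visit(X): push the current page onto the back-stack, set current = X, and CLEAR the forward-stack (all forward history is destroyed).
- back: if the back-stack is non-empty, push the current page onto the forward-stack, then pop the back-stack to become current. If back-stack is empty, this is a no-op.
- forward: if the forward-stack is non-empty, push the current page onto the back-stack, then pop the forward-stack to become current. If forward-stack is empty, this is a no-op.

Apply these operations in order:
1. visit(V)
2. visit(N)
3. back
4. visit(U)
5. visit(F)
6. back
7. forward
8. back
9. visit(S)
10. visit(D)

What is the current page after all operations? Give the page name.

Answer: D

Derivation:
After 1 (visit(V)): cur=V back=1 fwd=0
After 2 (visit(N)): cur=N back=2 fwd=0
After 3 (back): cur=V back=1 fwd=1
After 4 (visit(U)): cur=U back=2 fwd=0
After 5 (visit(F)): cur=F back=3 fwd=0
After 6 (back): cur=U back=2 fwd=1
After 7 (forward): cur=F back=3 fwd=0
After 8 (back): cur=U back=2 fwd=1
After 9 (visit(S)): cur=S back=3 fwd=0
After 10 (visit(D)): cur=D back=4 fwd=0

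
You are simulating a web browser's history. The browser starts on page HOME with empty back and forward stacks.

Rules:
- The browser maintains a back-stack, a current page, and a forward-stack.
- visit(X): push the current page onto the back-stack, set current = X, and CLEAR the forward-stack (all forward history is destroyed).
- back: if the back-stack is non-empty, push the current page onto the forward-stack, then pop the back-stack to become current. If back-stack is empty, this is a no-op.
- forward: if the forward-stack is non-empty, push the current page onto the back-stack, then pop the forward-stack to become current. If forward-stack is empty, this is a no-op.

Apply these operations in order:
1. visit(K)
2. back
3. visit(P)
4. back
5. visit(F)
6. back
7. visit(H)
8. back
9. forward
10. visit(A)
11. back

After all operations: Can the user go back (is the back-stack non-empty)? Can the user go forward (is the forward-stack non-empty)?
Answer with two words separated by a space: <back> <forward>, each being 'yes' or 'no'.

After 1 (visit(K)): cur=K back=1 fwd=0
After 2 (back): cur=HOME back=0 fwd=1
After 3 (visit(P)): cur=P back=1 fwd=0
After 4 (back): cur=HOME back=0 fwd=1
After 5 (visit(F)): cur=F back=1 fwd=0
After 6 (back): cur=HOME back=0 fwd=1
After 7 (visit(H)): cur=H back=1 fwd=0
After 8 (back): cur=HOME back=0 fwd=1
After 9 (forward): cur=H back=1 fwd=0
After 10 (visit(A)): cur=A back=2 fwd=0
After 11 (back): cur=H back=1 fwd=1

Answer: yes yes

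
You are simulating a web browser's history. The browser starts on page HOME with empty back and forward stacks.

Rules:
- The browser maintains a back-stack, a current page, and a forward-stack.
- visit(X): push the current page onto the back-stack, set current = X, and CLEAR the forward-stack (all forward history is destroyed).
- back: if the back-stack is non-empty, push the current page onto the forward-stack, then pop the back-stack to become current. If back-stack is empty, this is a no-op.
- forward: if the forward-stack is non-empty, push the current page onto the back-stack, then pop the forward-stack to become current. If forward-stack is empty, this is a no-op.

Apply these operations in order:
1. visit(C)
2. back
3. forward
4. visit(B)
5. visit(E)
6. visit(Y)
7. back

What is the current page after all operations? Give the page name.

After 1 (visit(C)): cur=C back=1 fwd=0
After 2 (back): cur=HOME back=0 fwd=1
After 3 (forward): cur=C back=1 fwd=0
After 4 (visit(B)): cur=B back=2 fwd=0
After 5 (visit(E)): cur=E back=3 fwd=0
After 6 (visit(Y)): cur=Y back=4 fwd=0
After 7 (back): cur=E back=3 fwd=1

Answer: E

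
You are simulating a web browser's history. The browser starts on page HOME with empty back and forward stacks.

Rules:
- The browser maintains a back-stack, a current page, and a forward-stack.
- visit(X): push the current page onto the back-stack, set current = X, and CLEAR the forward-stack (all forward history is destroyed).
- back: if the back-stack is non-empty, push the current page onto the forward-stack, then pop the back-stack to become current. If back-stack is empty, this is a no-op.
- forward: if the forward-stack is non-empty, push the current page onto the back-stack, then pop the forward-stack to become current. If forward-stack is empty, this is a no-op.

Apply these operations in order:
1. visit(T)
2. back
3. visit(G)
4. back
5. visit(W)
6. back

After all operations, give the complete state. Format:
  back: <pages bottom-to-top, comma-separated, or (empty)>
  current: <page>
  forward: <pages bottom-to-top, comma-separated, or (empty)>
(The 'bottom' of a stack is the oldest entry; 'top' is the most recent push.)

After 1 (visit(T)): cur=T back=1 fwd=0
After 2 (back): cur=HOME back=0 fwd=1
After 3 (visit(G)): cur=G back=1 fwd=0
After 4 (back): cur=HOME back=0 fwd=1
After 5 (visit(W)): cur=W back=1 fwd=0
After 6 (back): cur=HOME back=0 fwd=1

Answer: back: (empty)
current: HOME
forward: W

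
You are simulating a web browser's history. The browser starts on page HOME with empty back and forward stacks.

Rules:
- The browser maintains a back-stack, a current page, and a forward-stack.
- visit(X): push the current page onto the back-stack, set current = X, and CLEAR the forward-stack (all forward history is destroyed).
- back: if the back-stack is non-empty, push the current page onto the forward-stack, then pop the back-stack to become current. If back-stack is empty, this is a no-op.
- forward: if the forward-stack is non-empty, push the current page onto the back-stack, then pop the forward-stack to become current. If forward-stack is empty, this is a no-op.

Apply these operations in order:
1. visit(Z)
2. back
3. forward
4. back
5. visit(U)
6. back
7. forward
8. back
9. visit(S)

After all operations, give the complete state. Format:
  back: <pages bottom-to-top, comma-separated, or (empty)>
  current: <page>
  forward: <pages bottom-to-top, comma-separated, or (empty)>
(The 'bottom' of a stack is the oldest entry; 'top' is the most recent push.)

After 1 (visit(Z)): cur=Z back=1 fwd=0
After 2 (back): cur=HOME back=0 fwd=1
After 3 (forward): cur=Z back=1 fwd=0
After 4 (back): cur=HOME back=0 fwd=1
After 5 (visit(U)): cur=U back=1 fwd=0
After 6 (back): cur=HOME back=0 fwd=1
After 7 (forward): cur=U back=1 fwd=0
After 8 (back): cur=HOME back=0 fwd=1
After 9 (visit(S)): cur=S back=1 fwd=0

Answer: back: HOME
current: S
forward: (empty)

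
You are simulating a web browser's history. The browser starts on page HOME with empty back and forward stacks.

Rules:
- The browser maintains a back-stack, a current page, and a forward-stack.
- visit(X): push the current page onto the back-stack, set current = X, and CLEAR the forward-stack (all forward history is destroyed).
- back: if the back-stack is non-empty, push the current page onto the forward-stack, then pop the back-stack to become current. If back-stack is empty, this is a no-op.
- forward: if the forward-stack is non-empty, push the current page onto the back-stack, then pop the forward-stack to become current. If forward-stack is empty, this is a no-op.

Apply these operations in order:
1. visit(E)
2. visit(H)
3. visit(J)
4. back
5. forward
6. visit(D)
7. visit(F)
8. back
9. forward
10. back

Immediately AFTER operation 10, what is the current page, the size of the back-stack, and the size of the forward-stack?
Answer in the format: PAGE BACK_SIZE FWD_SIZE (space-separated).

After 1 (visit(E)): cur=E back=1 fwd=0
After 2 (visit(H)): cur=H back=2 fwd=0
After 3 (visit(J)): cur=J back=3 fwd=0
After 4 (back): cur=H back=2 fwd=1
After 5 (forward): cur=J back=3 fwd=0
After 6 (visit(D)): cur=D back=4 fwd=0
After 7 (visit(F)): cur=F back=5 fwd=0
After 8 (back): cur=D back=4 fwd=1
After 9 (forward): cur=F back=5 fwd=0
After 10 (back): cur=D back=4 fwd=1

D 4 1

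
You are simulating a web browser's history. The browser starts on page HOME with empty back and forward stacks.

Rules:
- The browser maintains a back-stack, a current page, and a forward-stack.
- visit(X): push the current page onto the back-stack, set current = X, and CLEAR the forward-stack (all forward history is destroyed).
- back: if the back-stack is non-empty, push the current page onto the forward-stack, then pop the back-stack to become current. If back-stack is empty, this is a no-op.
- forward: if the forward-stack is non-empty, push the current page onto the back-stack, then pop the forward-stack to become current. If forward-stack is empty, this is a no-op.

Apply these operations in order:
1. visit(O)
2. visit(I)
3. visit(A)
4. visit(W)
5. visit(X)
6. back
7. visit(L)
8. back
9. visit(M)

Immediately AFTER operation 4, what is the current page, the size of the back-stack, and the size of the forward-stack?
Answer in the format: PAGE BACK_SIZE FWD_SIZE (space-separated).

After 1 (visit(O)): cur=O back=1 fwd=0
After 2 (visit(I)): cur=I back=2 fwd=0
After 3 (visit(A)): cur=A back=3 fwd=0
After 4 (visit(W)): cur=W back=4 fwd=0

W 4 0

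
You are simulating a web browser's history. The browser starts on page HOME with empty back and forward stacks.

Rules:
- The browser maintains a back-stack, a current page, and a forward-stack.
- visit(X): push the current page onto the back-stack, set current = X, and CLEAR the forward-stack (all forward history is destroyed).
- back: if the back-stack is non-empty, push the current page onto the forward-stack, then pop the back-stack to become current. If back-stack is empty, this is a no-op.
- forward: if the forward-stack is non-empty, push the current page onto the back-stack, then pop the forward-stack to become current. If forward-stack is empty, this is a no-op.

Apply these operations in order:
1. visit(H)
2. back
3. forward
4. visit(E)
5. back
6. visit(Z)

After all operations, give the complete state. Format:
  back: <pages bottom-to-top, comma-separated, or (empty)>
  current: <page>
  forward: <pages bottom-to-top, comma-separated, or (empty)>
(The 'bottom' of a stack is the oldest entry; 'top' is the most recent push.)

Answer: back: HOME,H
current: Z
forward: (empty)

Derivation:
After 1 (visit(H)): cur=H back=1 fwd=0
After 2 (back): cur=HOME back=0 fwd=1
After 3 (forward): cur=H back=1 fwd=0
After 4 (visit(E)): cur=E back=2 fwd=0
After 5 (back): cur=H back=1 fwd=1
After 6 (visit(Z)): cur=Z back=2 fwd=0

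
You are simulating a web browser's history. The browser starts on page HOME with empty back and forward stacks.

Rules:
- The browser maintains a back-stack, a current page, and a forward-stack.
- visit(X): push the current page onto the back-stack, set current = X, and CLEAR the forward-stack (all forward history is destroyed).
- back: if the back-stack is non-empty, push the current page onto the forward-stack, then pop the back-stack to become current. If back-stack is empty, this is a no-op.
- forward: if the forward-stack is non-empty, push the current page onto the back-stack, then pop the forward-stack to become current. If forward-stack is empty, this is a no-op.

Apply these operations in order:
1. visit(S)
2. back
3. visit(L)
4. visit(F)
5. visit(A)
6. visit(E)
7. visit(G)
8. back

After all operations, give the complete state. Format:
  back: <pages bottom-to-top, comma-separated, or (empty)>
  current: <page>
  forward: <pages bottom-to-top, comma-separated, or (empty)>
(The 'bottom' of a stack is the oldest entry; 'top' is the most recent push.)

Answer: back: HOME,L,F,A
current: E
forward: G

Derivation:
After 1 (visit(S)): cur=S back=1 fwd=0
After 2 (back): cur=HOME back=0 fwd=1
After 3 (visit(L)): cur=L back=1 fwd=0
After 4 (visit(F)): cur=F back=2 fwd=0
After 5 (visit(A)): cur=A back=3 fwd=0
After 6 (visit(E)): cur=E back=4 fwd=0
After 7 (visit(G)): cur=G back=5 fwd=0
After 8 (back): cur=E back=4 fwd=1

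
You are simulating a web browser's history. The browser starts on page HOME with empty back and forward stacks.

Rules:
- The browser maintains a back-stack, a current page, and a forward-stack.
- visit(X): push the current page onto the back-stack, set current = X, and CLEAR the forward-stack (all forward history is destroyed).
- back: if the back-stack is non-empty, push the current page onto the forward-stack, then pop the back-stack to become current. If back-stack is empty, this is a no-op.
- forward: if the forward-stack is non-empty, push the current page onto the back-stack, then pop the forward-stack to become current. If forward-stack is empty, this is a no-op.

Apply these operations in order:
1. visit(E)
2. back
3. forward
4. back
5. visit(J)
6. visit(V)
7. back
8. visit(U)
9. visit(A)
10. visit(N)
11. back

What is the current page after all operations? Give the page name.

After 1 (visit(E)): cur=E back=1 fwd=0
After 2 (back): cur=HOME back=0 fwd=1
After 3 (forward): cur=E back=1 fwd=0
After 4 (back): cur=HOME back=0 fwd=1
After 5 (visit(J)): cur=J back=1 fwd=0
After 6 (visit(V)): cur=V back=2 fwd=0
After 7 (back): cur=J back=1 fwd=1
After 8 (visit(U)): cur=U back=2 fwd=0
After 9 (visit(A)): cur=A back=3 fwd=0
After 10 (visit(N)): cur=N back=4 fwd=0
After 11 (back): cur=A back=3 fwd=1

Answer: A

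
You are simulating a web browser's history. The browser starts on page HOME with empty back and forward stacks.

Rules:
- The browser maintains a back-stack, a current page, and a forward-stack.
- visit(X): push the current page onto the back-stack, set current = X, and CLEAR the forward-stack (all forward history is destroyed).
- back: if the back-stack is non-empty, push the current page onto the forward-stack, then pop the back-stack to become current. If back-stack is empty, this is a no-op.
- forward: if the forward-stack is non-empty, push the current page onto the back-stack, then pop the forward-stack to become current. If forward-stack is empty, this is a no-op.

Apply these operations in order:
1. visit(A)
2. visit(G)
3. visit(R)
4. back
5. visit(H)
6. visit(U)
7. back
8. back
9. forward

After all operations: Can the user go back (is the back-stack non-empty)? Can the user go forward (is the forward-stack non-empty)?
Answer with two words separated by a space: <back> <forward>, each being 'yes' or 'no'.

Answer: yes yes

Derivation:
After 1 (visit(A)): cur=A back=1 fwd=0
After 2 (visit(G)): cur=G back=2 fwd=0
After 3 (visit(R)): cur=R back=3 fwd=0
After 4 (back): cur=G back=2 fwd=1
After 5 (visit(H)): cur=H back=3 fwd=0
After 6 (visit(U)): cur=U back=4 fwd=0
After 7 (back): cur=H back=3 fwd=1
After 8 (back): cur=G back=2 fwd=2
After 9 (forward): cur=H back=3 fwd=1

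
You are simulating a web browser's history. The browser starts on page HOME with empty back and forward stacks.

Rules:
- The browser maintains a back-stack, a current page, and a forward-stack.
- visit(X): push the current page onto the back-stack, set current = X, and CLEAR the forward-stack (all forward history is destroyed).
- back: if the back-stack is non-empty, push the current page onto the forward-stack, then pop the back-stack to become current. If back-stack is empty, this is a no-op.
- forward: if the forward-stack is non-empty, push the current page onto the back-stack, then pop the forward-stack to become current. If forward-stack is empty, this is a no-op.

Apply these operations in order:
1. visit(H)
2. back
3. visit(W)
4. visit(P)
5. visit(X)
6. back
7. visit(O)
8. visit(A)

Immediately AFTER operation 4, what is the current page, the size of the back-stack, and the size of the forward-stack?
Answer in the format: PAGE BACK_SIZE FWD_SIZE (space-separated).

After 1 (visit(H)): cur=H back=1 fwd=0
After 2 (back): cur=HOME back=0 fwd=1
After 3 (visit(W)): cur=W back=1 fwd=0
After 4 (visit(P)): cur=P back=2 fwd=0

P 2 0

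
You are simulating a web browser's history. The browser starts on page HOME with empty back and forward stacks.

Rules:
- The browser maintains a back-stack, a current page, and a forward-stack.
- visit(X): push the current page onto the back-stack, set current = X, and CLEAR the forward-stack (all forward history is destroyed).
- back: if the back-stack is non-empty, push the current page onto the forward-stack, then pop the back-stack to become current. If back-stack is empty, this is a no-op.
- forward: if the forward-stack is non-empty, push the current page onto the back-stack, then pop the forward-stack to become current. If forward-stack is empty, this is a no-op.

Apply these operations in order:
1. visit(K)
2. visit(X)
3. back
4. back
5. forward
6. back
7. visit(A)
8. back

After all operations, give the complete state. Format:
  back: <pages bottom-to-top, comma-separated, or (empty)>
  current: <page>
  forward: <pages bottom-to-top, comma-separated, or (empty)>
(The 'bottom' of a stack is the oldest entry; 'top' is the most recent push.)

Answer: back: (empty)
current: HOME
forward: A

Derivation:
After 1 (visit(K)): cur=K back=1 fwd=0
After 2 (visit(X)): cur=X back=2 fwd=0
After 3 (back): cur=K back=1 fwd=1
After 4 (back): cur=HOME back=0 fwd=2
After 5 (forward): cur=K back=1 fwd=1
After 6 (back): cur=HOME back=0 fwd=2
After 7 (visit(A)): cur=A back=1 fwd=0
After 8 (back): cur=HOME back=0 fwd=1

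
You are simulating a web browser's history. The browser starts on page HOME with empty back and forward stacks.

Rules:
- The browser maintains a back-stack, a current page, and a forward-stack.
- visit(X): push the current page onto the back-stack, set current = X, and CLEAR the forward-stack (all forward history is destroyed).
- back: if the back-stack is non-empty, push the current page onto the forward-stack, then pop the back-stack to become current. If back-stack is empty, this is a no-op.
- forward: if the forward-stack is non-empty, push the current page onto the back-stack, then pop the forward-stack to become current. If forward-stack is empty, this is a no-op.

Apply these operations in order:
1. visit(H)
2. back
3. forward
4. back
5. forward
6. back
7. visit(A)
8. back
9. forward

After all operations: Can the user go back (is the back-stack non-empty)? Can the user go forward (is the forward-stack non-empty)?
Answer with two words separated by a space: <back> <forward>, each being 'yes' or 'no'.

After 1 (visit(H)): cur=H back=1 fwd=0
After 2 (back): cur=HOME back=0 fwd=1
After 3 (forward): cur=H back=1 fwd=0
After 4 (back): cur=HOME back=0 fwd=1
After 5 (forward): cur=H back=1 fwd=0
After 6 (back): cur=HOME back=0 fwd=1
After 7 (visit(A)): cur=A back=1 fwd=0
After 8 (back): cur=HOME back=0 fwd=1
After 9 (forward): cur=A back=1 fwd=0

Answer: yes no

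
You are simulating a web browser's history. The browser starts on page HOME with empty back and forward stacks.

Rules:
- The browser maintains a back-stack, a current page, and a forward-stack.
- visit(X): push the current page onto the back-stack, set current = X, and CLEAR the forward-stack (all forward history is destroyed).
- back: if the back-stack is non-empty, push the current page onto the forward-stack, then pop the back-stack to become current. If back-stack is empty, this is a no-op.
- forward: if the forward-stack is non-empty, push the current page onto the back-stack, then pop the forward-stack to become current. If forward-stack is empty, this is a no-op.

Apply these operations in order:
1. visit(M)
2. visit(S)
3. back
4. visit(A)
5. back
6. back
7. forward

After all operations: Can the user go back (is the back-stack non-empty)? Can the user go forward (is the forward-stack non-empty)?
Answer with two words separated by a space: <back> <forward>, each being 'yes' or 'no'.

Answer: yes yes

Derivation:
After 1 (visit(M)): cur=M back=1 fwd=0
After 2 (visit(S)): cur=S back=2 fwd=0
After 3 (back): cur=M back=1 fwd=1
After 4 (visit(A)): cur=A back=2 fwd=0
After 5 (back): cur=M back=1 fwd=1
After 6 (back): cur=HOME back=0 fwd=2
After 7 (forward): cur=M back=1 fwd=1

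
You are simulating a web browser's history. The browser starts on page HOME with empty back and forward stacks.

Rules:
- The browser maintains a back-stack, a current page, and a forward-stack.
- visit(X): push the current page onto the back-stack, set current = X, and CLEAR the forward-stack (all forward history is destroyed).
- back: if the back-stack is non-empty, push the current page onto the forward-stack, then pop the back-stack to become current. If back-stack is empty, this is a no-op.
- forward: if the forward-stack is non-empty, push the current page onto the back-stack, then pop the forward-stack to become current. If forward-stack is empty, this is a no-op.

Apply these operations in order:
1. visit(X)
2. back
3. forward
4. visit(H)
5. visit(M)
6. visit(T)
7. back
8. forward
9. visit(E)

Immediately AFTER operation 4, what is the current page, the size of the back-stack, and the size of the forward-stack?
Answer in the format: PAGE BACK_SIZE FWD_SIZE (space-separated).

After 1 (visit(X)): cur=X back=1 fwd=0
After 2 (back): cur=HOME back=0 fwd=1
After 3 (forward): cur=X back=1 fwd=0
After 4 (visit(H)): cur=H back=2 fwd=0

H 2 0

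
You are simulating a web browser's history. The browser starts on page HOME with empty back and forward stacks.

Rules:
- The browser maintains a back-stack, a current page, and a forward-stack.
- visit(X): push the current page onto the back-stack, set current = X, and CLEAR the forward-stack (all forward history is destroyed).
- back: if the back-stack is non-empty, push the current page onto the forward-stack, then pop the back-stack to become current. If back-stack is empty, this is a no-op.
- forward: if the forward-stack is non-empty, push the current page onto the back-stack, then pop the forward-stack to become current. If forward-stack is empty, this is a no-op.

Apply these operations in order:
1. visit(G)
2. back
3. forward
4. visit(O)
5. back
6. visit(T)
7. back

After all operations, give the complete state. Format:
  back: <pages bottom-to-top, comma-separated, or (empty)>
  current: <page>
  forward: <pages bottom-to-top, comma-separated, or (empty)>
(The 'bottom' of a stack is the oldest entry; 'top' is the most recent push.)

Answer: back: HOME
current: G
forward: T

Derivation:
After 1 (visit(G)): cur=G back=1 fwd=0
After 2 (back): cur=HOME back=0 fwd=1
After 3 (forward): cur=G back=1 fwd=0
After 4 (visit(O)): cur=O back=2 fwd=0
After 5 (back): cur=G back=1 fwd=1
After 6 (visit(T)): cur=T back=2 fwd=0
After 7 (back): cur=G back=1 fwd=1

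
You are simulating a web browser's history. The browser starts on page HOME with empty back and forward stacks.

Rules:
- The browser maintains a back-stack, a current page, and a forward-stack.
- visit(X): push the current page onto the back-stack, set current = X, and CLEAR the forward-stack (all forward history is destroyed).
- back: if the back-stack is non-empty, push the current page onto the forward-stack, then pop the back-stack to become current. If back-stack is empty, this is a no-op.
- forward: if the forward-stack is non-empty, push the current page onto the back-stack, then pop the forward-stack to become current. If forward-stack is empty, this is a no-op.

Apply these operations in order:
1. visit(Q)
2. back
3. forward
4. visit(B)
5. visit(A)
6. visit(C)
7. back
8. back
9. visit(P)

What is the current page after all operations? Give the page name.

Answer: P

Derivation:
After 1 (visit(Q)): cur=Q back=1 fwd=0
After 2 (back): cur=HOME back=0 fwd=1
After 3 (forward): cur=Q back=1 fwd=0
After 4 (visit(B)): cur=B back=2 fwd=0
After 5 (visit(A)): cur=A back=3 fwd=0
After 6 (visit(C)): cur=C back=4 fwd=0
After 7 (back): cur=A back=3 fwd=1
After 8 (back): cur=B back=2 fwd=2
After 9 (visit(P)): cur=P back=3 fwd=0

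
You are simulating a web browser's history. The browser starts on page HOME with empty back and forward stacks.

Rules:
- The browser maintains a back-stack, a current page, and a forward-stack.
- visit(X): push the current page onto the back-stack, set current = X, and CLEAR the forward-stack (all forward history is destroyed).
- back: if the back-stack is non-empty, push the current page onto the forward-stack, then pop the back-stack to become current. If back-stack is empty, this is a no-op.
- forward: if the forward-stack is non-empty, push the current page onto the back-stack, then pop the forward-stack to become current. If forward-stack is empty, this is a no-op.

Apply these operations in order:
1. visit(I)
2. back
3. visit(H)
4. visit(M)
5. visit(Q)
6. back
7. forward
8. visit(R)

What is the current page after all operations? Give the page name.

Answer: R

Derivation:
After 1 (visit(I)): cur=I back=1 fwd=0
After 2 (back): cur=HOME back=0 fwd=1
After 3 (visit(H)): cur=H back=1 fwd=0
After 4 (visit(M)): cur=M back=2 fwd=0
After 5 (visit(Q)): cur=Q back=3 fwd=0
After 6 (back): cur=M back=2 fwd=1
After 7 (forward): cur=Q back=3 fwd=0
After 8 (visit(R)): cur=R back=4 fwd=0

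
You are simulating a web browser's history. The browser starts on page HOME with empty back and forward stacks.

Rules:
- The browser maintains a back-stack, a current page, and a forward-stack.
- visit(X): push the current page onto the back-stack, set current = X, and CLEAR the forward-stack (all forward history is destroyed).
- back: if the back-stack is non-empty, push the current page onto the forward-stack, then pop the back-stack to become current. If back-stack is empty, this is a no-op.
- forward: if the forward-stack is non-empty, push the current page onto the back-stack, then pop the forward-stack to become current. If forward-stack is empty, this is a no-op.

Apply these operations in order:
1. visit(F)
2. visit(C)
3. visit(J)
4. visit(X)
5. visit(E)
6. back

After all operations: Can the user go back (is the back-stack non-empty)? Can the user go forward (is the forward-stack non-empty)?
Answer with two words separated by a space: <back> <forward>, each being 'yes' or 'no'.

Answer: yes yes

Derivation:
After 1 (visit(F)): cur=F back=1 fwd=0
After 2 (visit(C)): cur=C back=2 fwd=0
After 3 (visit(J)): cur=J back=3 fwd=0
After 4 (visit(X)): cur=X back=4 fwd=0
After 5 (visit(E)): cur=E back=5 fwd=0
After 6 (back): cur=X back=4 fwd=1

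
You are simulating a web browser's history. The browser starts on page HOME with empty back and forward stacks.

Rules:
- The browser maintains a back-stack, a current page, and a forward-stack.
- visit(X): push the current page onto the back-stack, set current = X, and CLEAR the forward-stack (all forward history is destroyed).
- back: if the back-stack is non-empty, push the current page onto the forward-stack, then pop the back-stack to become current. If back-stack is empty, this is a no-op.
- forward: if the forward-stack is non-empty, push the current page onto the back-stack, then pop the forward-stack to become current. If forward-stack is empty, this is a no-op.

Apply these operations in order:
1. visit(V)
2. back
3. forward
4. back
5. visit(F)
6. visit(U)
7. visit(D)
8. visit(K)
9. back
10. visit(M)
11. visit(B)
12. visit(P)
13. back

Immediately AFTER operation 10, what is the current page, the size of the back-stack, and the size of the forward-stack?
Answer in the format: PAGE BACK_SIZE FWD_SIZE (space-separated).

After 1 (visit(V)): cur=V back=1 fwd=0
After 2 (back): cur=HOME back=0 fwd=1
After 3 (forward): cur=V back=1 fwd=0
After 4 (back): cur=HOME back=0 fwd=1
After 5 (visit(F)): cur=F back=1 fwd=0
After 6 (visit(U)): cur=U back=2 fwd=0
After 7 (visit(D)): cur=D back=3 fwd=0
After 8 (visit(K)): cur=K back=4 fwd=0
After 9 (back): cur=D back=3 fwd=1
After 10 (visit(M)): cur=M back=4 fwd=0

M 4 0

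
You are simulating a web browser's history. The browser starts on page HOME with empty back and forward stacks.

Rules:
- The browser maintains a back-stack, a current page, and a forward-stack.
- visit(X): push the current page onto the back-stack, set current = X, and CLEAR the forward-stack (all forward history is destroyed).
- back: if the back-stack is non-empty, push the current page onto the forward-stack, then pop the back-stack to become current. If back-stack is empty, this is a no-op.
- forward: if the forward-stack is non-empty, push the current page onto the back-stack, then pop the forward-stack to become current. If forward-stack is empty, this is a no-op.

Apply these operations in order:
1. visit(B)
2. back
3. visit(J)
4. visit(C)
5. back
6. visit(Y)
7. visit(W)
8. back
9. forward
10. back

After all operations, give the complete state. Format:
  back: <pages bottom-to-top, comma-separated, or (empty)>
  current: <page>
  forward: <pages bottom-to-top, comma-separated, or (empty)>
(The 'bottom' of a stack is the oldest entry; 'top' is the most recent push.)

After 1 (visit(B)): cur=B back=1 fwd=0
After 2 (back): cur=HOME back=0 fwd=1
After 3 (visit(J)): cur=J back=1 fwd=0
After 4 (visit(C)): cur=C back=2 fwd=0
After 5 (back): cur=J back=1 fwd=1
After 6 (visit(Y)): cur=Y back=2 fwd=0
After 7 (visit(W)): cur=W back=3 fwd=0
After 8 (back): cur=Y back=2 fwd=1
After 9 (forward): cur=W back=3 fwd=0
After 10 (back): cur=Y back=2 fwd=1

Answer: back: HOME,J
current: Y
forward: W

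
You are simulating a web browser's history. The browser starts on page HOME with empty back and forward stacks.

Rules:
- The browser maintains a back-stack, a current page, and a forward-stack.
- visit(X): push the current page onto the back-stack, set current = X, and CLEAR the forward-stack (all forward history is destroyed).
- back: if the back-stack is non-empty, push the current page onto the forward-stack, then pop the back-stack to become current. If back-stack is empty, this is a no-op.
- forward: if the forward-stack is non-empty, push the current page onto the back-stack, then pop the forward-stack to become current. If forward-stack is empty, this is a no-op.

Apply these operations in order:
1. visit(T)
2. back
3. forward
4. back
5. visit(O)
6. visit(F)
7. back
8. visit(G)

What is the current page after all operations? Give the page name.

After 1 (visit(T)): cur=T back=1 fwd=0
After 2 (back): cur=HOME back=0 fwd=1
After 3 (forward): cur=T back=1 fwd=0
After 4 (back): cur=HOME back=0 fwd=1
After 5 (visit(O)): cur=O back=1 fwd=0
After 6 (visit(F)): cur=F back=2 fwd=0
After 7 (back): cur=O back=1 fwd=1
After 8 (visit(G)): cur=G back=2 fwd=0

Answer: G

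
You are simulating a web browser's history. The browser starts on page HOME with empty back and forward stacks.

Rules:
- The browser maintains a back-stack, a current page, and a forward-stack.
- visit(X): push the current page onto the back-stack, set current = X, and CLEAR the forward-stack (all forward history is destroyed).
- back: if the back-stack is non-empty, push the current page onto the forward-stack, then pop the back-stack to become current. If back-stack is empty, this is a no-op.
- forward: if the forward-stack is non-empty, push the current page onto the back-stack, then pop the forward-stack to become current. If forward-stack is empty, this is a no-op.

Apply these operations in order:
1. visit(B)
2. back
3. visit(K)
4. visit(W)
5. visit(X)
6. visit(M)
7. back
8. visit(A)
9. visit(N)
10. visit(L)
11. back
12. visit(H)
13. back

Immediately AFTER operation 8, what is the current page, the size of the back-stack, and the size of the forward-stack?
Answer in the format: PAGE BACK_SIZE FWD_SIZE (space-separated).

After 1 (visit(B)): cur=B back=1 fwd=0
After 2 (back): cur=HOME back=0 fwd=1
After 3 (visit(K)): cur=K back=1 fwd=0
After 4 (visit(W)): cur=W back=2 fwd=0
After 5 (visit(X)): cur=X back=3 fwd=0
After 6 (visit(M)): cur=M back=4 fwd=0
After 7 (back): cur=X back=3 fwd=1
After 8 (visit(A)): cur=A back=4 fwd=0

A 4 0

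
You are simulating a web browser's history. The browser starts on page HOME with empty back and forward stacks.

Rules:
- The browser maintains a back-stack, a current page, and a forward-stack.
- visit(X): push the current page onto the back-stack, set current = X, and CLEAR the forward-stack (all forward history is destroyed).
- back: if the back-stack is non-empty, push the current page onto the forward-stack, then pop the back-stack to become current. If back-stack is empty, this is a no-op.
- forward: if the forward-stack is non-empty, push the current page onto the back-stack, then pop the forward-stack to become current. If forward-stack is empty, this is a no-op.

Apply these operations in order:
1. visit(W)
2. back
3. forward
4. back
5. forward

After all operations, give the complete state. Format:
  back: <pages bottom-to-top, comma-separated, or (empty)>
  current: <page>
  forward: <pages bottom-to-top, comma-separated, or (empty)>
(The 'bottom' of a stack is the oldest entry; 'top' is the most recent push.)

Answer: back: HOME
current: W
forward: (empty)

Derivation:
After 1 (visit(W)): cur=W back=1 fwd=0
After 2 (back): cur=HOME back=0 fwd=1
After 3 (forward): cur=W back=1 fwd=0
After 4 (back): cur=HOME back=0 fwd=1
After 5 (forward): cur=W back=1 fwd=0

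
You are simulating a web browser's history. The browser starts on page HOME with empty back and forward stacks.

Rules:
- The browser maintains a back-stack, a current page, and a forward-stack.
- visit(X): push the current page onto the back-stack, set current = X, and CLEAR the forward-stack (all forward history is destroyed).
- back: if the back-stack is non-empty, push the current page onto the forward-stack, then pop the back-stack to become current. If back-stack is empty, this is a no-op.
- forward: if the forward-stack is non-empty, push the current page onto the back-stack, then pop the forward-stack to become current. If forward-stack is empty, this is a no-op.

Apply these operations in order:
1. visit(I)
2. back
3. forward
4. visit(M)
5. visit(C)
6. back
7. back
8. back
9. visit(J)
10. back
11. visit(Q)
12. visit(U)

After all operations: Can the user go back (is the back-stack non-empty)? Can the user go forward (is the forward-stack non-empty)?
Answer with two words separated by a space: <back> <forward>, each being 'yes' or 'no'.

After 1 (visit(I)): cur=I back=1 fwd=0
After 2 (back): cur=HOME back=0 fwd=1
After 3 (forward): cur=I back=1 fwd=0
After 4 (visit(M)): cur=M back=2 fwd=0
After 5 (visit(C)): cur=C back=3 fwd=0
After 6 (back): cur=M back=2 fwd=1
After 7 (back): cur=I back=1 fwd=2
After 8 (back): cur=HOME back=0 fwd=3
After 9 (visit(J)): cur=J back=1 fwd=0
After 10 (back): cur=HOME back=0 fwd=1
After 11 (visit(Q)): cur=Q back=1 fwd=0
After 12 (visit(U)): cur=U back=2 fwd=0

Answer: yes no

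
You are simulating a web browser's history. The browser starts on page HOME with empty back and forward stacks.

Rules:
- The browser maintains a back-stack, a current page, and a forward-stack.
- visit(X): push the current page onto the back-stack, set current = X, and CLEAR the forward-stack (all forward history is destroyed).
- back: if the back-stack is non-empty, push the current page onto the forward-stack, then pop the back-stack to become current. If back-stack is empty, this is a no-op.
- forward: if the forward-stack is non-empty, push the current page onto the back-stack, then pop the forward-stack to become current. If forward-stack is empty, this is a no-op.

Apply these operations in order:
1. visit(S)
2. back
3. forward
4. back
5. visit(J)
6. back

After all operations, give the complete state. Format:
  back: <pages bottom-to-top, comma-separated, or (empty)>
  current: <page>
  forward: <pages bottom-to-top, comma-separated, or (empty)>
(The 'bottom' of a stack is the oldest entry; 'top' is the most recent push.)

After 1 (visit(S)): cur=S back=1 fwd=0
After 2 (back): cur=HOME back=0 fwd=1
After 3 (forward): cur=S back=1 fwd=0
After 4 (back): cur=HOME back=0 fwd=1
After 5 (visit(J)): cur=J back=1 fwd=0
After 6 (back): cur=HOME back=0 fwd=1

Answer: back: (empty)
current: HOME
forward: J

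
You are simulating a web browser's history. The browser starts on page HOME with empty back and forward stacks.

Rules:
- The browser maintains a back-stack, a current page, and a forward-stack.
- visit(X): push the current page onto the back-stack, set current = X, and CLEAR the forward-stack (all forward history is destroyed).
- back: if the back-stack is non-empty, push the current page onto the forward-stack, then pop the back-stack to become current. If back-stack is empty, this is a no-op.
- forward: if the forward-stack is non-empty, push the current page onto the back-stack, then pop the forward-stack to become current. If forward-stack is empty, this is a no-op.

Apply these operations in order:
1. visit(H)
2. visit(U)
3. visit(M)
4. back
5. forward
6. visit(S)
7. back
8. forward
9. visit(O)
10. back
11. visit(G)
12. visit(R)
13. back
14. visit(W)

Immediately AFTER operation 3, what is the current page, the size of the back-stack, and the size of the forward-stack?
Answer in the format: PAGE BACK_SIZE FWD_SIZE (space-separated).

After 1 (visit(H)): cur=H back=1 fwd=0
After 2 (visit(U)): cur=U back=2 fwd=0
After 3 (visit(M)): cur=M back=3 fwd=0

M 3 0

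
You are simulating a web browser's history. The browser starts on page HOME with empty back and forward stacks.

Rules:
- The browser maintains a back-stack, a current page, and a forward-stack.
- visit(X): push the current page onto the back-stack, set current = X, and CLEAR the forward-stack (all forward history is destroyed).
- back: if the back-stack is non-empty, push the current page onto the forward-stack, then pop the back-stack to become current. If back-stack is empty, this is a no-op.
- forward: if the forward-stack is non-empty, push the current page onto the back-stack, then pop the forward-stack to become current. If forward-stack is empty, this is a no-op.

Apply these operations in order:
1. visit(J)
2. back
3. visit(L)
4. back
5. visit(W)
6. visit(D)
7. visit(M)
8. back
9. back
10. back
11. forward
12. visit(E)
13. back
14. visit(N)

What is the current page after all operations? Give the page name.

Answer: N

Derivation:
After 1 (visit(J)): cur=J back=1 fwd=0
After 2 (back): cur=HOME back=0 fwd=1
After 3 (visit(L)): cur=L back=1 fwd=0
After 4 (back): cur=HOME back=0 fwd=1
After 5 (visit(W)): cur=W back=1 fwd=0
After 6 (visit(D)): cur=D back=2 fwd=0
After 7 (visit(M)): cur=M back=3 fwd=0
After 8 (back): cur=D back=2 fwd=1
After 9 (back): cur=W back=1 fwd=2
After 10 (back): cur=HOME back=0 fwd=3
After 11 (forward): cur=W back=1 fwd=2
After 12 (visit(E)): cur=E back=2 fwd=0
After 13 (back): cur=W back=1 fwd=1
After 14 (visit(N)): cur=N back=2 fwd=0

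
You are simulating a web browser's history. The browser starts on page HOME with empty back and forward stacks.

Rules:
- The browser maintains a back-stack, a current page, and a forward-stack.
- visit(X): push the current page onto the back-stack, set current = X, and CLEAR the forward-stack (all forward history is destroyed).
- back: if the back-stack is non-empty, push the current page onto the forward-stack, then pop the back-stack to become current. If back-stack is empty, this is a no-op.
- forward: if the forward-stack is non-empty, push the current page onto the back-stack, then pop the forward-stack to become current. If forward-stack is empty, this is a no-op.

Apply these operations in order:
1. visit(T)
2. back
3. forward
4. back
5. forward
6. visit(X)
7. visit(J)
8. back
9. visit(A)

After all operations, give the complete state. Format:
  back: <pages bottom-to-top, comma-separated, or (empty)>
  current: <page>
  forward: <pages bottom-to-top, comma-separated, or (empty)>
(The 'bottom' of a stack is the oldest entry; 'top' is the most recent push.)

Answer: back: HOME,T,X
current: A
forward: (empty)

Derivation:
After 1 (visit(T)): cur=T back=1 fwd=0
After 2 (back): cur=HOME back=0 fwd=1
After 3 (forward): cur=T back=1 fwd=0
After 4 (back): cur=HOME back=0 fwd=1
After 5 (forward): cur=T back=1 fwd=0
After 6 (visit(X)): cur=X back=2 fwd=0
After 7 (visit(J)): cur=J back=3 fwd=0
After 8 (back): cur=X back=2 fwd=1
After 9 (visit(A)): cur=A back=3 fwd=0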